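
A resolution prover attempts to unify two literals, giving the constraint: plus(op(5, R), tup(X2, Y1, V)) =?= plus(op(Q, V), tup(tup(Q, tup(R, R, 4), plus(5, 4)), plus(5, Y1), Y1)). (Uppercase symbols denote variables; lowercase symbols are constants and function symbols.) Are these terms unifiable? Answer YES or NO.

Decompose plus/2: op(5, R) =?= op(Q, V),  tup(X2, Y1, V) =?= tup(tup(Q, tup(R, R, 4), plus(5, 4)), plus(5, Y1), Y1).
Decompose op/2: 5 =?= Q,  R =?= V.
Bind Q := 5; substituting into the one remaining equation that mentions Q gives: tup(X2, Y1, V) =?= tup(tup(5, tup(R, R, 4), plus(5, 4)), plus(5, Y1), Y1).
Bind R := V; substituting into the remaining equation gives: tup(X2, Y1, V) =?= tup(tup(5, tup(V, V, 4), plus(5, 4)), plus(5, Y1), Y1).
Decompose tup/3: X2 =?= tup(5, tup(V, V, 4), plus(5, 4)),  Y1 =?= plus(5, Y1),  V =?= Y1.
Bind X2 := tup(5, tup(V, V, 4), plus(5, 4)); no other remaining equation mentions X2.
Occurs check fails: Y1 occurs in plus(5, Y1); the equation Y1 =?= plus(5, Y1) has no finite solution.

NO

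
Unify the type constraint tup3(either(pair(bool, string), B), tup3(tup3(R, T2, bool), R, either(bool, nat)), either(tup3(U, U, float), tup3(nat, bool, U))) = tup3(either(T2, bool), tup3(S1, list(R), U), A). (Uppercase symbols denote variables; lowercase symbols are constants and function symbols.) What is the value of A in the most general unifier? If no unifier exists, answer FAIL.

Decompose tup3/3: either(pair(bool, string), B) = either(T2, bool),  tup3(tup3(R, T2, bool), R, either(bool, nat)) = tup3(S1, list(R), U),  either(tup3(U, U, float), tup3(nat, bool, U)) = A.
Decompose either/2: pair(bool, string) = T2,  B = bool.
Bind T2 := pair(bool, string); substituting into the one remaining equation that mentions T2 gives: tup3(tup3(R, pair(bool, string), bool), R, either(bool, nat)) = tup3(S1, list(R), U).
Bind B := bool; no other remaining equation mentions B.
Decompose tup3/3: tup3(R, pair(bool, string), bool) = S1,  R = list(R),  either(bool, nat) = U.
Bind S1 := tup3(R, pair(bool, string), bool); no other remaining equation mentions S1.
Occurs check fails: R occurs in list(R); the equation R = list(R) has no finite solution.

FAIL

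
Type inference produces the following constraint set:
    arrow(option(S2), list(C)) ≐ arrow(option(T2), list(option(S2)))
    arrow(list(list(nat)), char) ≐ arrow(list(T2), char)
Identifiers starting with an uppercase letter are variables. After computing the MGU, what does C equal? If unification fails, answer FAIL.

Decompose arrow/2: option(S2) ≐ option(T2),  list(C) ≐ list(option(S2)).
Decompose option/1: S2 ≐ T2.
Bind S2 := T2; substituting into the one remaining equation that mentions S2 gives: list(C) ≐ list(option(T2)).
Decompose list/1: C ≐ option(T2).
Bind C := option(T2); no other remaining equation mentions C.
Decompose arrow/2: list(list(nat)) ≐ list(T2),  char ≐ char.
Decompose list/1: list(nat) ≐ T2.
Bind T2 := list(nat); no other remaining equation mentions T2. Substituting into the earlier bindings gives S2 := list(nat), C := option(list(nat)).
Delete trivial equation char ≐ char.
MGU = { S2 := list(nat), C := option(list(nat)), T2 := list(nat) }, so C := option(list(nat)).

option(list(nat))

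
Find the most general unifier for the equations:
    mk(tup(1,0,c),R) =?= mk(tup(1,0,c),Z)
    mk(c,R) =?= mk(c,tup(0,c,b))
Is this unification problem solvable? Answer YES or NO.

YES

Decompose mk/2: tup(1,0,c) =?= tup(1,0,c),  R =?= Z.
Delete trivial equation tup(1,0,c) =?= tup(1,0,c).
Bind R := Z; substituting into the remaining equation gives: mk(c,Z) =?= mk(c,tup(0,c,b)).
Decompose mk/2: c =?= c,  Z =?= tup(0,c,b).
Delete trivial equation c =?= c.
Bind Z := tup(0,c,b). Substituting into the earlier binding gives R := tup(0,c,b).
No equations remain and no clash or occurs-check failure arose, so a unifier exists.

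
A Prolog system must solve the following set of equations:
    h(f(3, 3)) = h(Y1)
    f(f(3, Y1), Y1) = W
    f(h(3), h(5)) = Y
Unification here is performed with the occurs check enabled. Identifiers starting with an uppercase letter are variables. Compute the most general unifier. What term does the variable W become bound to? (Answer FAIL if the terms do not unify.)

f(f(3, f(3, 3)), f(3, 3))

Decompose h/1: f(3, 3) = Y1.
Bind Y1 := f(3, 3); substituting into the one remaining equation that mentions Y1 gives: f(f(3, f(3, 3)), f(3, 3)) = W.
Bind W := f(f(3, f(3, 3)), f(3, 3)); no other remaining equation mentions W.
Bind Y := f(h(3), h(5)).
MGU = { Y1 = f(3, 3), W = f(f(3, f(3, 3)), f(3, 3)), Y = f(h(3), h(5)) }, so W = f(f(3, f(3, 3)), f(3, 3)).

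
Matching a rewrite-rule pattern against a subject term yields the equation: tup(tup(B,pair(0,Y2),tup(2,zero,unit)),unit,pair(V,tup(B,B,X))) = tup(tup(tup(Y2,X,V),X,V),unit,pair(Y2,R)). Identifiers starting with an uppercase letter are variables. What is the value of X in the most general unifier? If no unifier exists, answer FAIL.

Decompose tup/3: tup(B,pair(0,Y2),tup(2,zero,unit)) = tup(tup(Y2,X,V),X,V),  unit = unit,  pair(V,tup(B,B,X)) = pair(Y2,R).
Decompose tup/3: B = tup(Y2,X,V),  pair(0,Y2) = X,  tup(2,zero,unit) = V.
Bind B := tup(Y2,X,V); substituting into the one remaining equation that mentions B gives: pair(V,tup(tup(Y2,X,V),tup(Y2,X,V),X)) = pair(Y2,R).
Bind X := pair(0,Y2); substituting into the one remaining equation that mentions X gives: pair(V,tup(tup(Y2,pair(0,Y2),V),tup(Y2,pair(0,Y2),V),pair(0,Y2))) = pair(Y2,R). Substituting into the earlier binding gives B := tup(Y2,pair(0,Y2),V).
Bind V := tup(2,zero,unit); substituting into the one remaining equation that mentions V gives: pair(tup(2,zero,unit),tup(tup(Y2,pair(0,Y2),tup(2,zero,unit)),tup(Y2,pair(0,Y2),tup(2,zero,unit)),pair(0,Y2))) = pair(Y2,R). Substituting into the earlier binding gives B := tup(Y2,pair(0,Y2),tup(2,zero,unit)).
Delete trivial equation unit = unit.
Decompose pair/2: tup(2,zero,unit) = Y2,  tup(tup(Y2,pair(0,Y2),tup(2,zero,unit)),tup(Y2,pair(0,Y2),tup(2,zero,unit)),pair(0,Y2)) = R.
Bind Y2 := tup(2,zero,unit); substituting into the remaining equation gives: tup(tup(tup(2,zero,unit),pair(0,tup(2,zero,unit)),tup(2,zero,unit)),tup(tup(2,zero,unit),pair(0,tup(2,zero,unit)),tup(2,zero,unit)),pair(0,tup(2,zero,unit))) = R. Substituting into the earlier bindings gives B := tup(tup(2,zero,unit),pair(0,tup(2,zero,unit)),tup(2,zero,unit)), X := pair(0,tup(2,zero,unit)).
Bind R := tup(tup(tup(2,zero,unit),pair(0,tup(2,zero,unit)),tup(2,zero,unit)),tup(tup(2,zero,unit),pair(0,tup(2,zero,unit)),tup(2,zero,unit)),pair(0,tup(2,zero,unit))).
MGU = { B := tup(tup(2,zero,unit),pair(0,tup(2,zero,unit)),tup(2,zero,unit)), X := pair(0,tup(2,zero,unit)), V := tup(2,zero,unit), Y2 := tup(2,zero,unit), R := tup(tup(tup(2,zero,unit),pair(0,tup(2,zero,unit)),tup(2,zero,unit)),tup(tup(2,zero,unit),pair(0,tup(2,zero,unit)),tup(2,zero,unit)),pair(0,tup(2,zero,unit))) }, so X := pair(0,tup(2,zero,unit)).

pair(0,tup(2,zero,unit))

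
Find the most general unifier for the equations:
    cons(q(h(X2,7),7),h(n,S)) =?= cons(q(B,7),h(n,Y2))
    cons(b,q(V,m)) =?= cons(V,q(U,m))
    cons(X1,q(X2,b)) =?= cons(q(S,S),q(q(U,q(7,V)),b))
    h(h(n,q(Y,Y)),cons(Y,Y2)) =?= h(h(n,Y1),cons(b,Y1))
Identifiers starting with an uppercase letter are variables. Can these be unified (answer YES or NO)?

Decompose cons/2: q(h(X2,7),7) =?= q(B,7),  h(n,S) =?= h(n,Y2).
Decompose q/2: h(X2,7) =?= B,  7 =?= 7.
Bind B := h(X2,7); no other remaining equation mentions B.
Delete trivial equation 7 =?= 7.
Decompose h/2: n =?= n,  S =?= Y2.
Delete trivial equation n =?= n.
Bind S := Y2; substituting into the one remaining equation that mentions S gives: cons(X1,q(X2,b)) =?= cons(q(Y2,Y2),q(q(U,q(7,V)),b)).
Decompose cons/2: b =?= V,  q(V,m) =?= q(U,m).
Bind V := b; substituting into the 2 remaining equations that mention V gives: q(b,m) =?= q(U,m),  cons(X1,q(X2,b)) =?= cons(q(Y2,Y2),q(q(U,q(7,b)),b)).
Decompose q/2: b =?= U,  m =?= m.
Bind U := b; substituting into the one remaining equation that mentions U gives: cons(X1,q(X2,b)) =?= cons(q(Y2,Y2),q(q(b,q(7,b)),b)).
Delete trivial equation m =?= m.
Decompose cons/2: X1 =?= q(Y2,Y2),  q(X2,b) =?= q(q(b,q(7,b)),b).
Bind X1 := q(Y2,Y2); no other remaining equation mentions X1.
Decompose q/2: X2 =?= q(b,q(7,b)),  b =?= b.
Bind X2 := q(b,q(7,b)); no other remaining equation mentions X2. Substituting into the earlier binding gives B := h(q(b,q(7,b)),7).
Delete trivial equation b =?= b.
Decompose h/2: h(n,q(Y,Y)) =?= h(n,Y1),  cons(Y,Y2) =?= cons(b,Y1).
Decompose h/2: n =?= n,  q(Y,Y) =?= Y1.
Delete trivial equation n =?= n.
Bind Y1 := q(Y,Y); substituting into the remaining equation gives: cons(Y,Y2) =?= cons(b,q(Y,Y)).
Decompose cons/2: Y =?= b,  Y2 =?= q(Y,Y).
Bind Y := b; substituting into the remaining equation gives: Y2 =?= q(b,b). Substituting into the earlier binding gives Y1 := q(b,b).
Bind Y2 := q(b,b). Substituting into the earlier bindings gives S := q(b,b), X1 := q(q(b,b),q(b,b)).
No equations remain and no clash or occurs-check failure arose, so a unifier exists.

YES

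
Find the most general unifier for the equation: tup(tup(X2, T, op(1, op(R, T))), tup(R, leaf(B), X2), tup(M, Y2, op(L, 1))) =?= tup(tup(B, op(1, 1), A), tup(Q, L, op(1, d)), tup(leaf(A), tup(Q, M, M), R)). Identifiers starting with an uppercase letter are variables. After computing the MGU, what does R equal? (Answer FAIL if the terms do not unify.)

Decompose tup/3: tup(X2, T, op(1, op(R, T))) =?= tup(B, op(1, 1), A),  tup(R, leaf(B), X2) =?= tup(Q, L, op(1, d)),  tup(M, Y2, op(L, 1)) =?= tup(leaf(A), tup(Q, M, M), R).
Decompose tup/3: X2 =?= B,  T =?= op(1, 1),  op(1, op(R, T)) =?= A.
Bind X2 := B; substituting into the one remaining equation that mentions X2 gives: tup(R, leaf(B), B) =?= tup(Q, L, op(1, d)).
Bind T := op(1, 1); substituting into the one remaining equation that mentions T gives: op(1, op(R, op(1, 1))) =?= A.
Bind A := op(1, op(R, op(1, 1))); substituting into the one remaining equation that mentions A gives: tup(M, Y2, op(L, 1)) =?= tup(leaf(op(1, op(R, op(1, 1)))), tup(Q, M, M), R).
Decompose tup/3: R =?= Q,  leaf(B) =?= L,  B =?= op(1, d).
Bind R := Q; substituting into the one remaining equation that mentions R gives: tup(M, Y2, op(L, 1)) =?= tup(leaf(op(1, op(Q, op(1, 1)))), tup(Q, M, M), Q). Substituting into the earlier binding gives A := op(1, op(Q, op(1, 1))).
Bind L := leaf(B); substituting into the one remaining equation that mentions L gives: tup(M, Y2, op(leaf(B), 1)) =?= tup(leaf(op(1, op(Q, op(1, 1)))), tup(Q, M, M), Q).
Bind B := op(1, d); substituting into the remaining equation gives: tup(M, Y2, op(leaf(op(1, d)), 1)) =?= tup(leaf(op(1, op(Q, op(1, 1)))), tup(Q, M, M), Q). Substituting into the earlier bindings gives X2 := op(1, d), L := leaf(op(1, d)).
Decompose tup/3: M =?= leaf(op(1, op(Q, op(1, 1)))),  Y2 =?= tup(Q, M, M),  op(leaf(op(1, d)), 1) =?= Q.
Bind M := leaf(op(1, op(Q, op(1, 1)))); substituting into the one remaining equation that mentions M gives: Y2 =?= tup(Q, leaf(op(1, op(Q, op(1, 1)))), leaf(op(1, op(Q, op(1, 1))))).
Bind Y2 := tup(Q, leaf(op(1, op(Q, op(1, 1)))), leaf(op(1, op(Q, op(1, 1))))); no other remaining equation mentions Y2.
Bind Q := op(leaf(op(1, d)), 1). Substituting into the earlier bindings gives A := op(1, op(op(leaf(op(1, d)), 1), op(1, 1))), R := op(leaf(op(1, d)), 1), M := leaf(op(1, op(op(leaf(op(1, d)), 1), op(1, 1)))), Y2 := tup(op(leaf(op(1, d)), 1), leaf(op(1, op(op(leaf(op(1, d)), 1), op(1, 1)))), leaf(op(1, op(op(leaf(op(1, d)), 1), op(1, 1))))).
MGU = { X2 -> op(1, d), T -> op(1, 1), A -> op(1, op(op(leaf(op(1, d)), 1), op(1, 1))), R -> op(leaf(op(1, d)), 1), L -> leaf(op(1, d)), B -> op(1, d), M -> leaf(op(1, op(op(leaf(op(1, d)), 1), op(1, 1)))), Y2 -> tup(op(leaf(op(1, d)), 1), leaf(op(1, op(op(leaf(op(1, d)), 1), op(1, 1)))), leaf(op(1, op(op(leaf(op(1, d)), 1), op(1, 1))))), Q -> op(leaf(op(1, d)), 1) }, so R -> op(leaf(op(1, d)), 1).

op(leaf(op(1, d)), 1)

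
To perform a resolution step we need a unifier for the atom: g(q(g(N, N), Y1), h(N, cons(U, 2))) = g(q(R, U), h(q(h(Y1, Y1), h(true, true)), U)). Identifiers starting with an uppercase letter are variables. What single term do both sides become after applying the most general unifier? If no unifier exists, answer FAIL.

Decompose g/2: q(g(N, N), Y1) = q(R, U),  h(N, cons(U, 2)) = h(q(h(Y1, Y1), h(true, true)), U).
Decompose q/2: g(N, N) = R,  Y1 = U.
Bind R := g(N, N); no other remaining equation mentions R.
Bind Y1 := U; substituting into the remaining equation gives: h(N, cons(U, 2)) = h(q(h(U, U), h(true, true)), U).
Decompose h/2: N = q(h(U, U), h(true, true)),  cons(U, 2) = U.
Bind N := q(h(U, U), h(true, true)); no other remaining equation mentions N. Substituting into the earlier binding gives R := g(q(h(U, U), h(true, true)), q(h(U, U), h(true, true))).
Occurs check fails: U occurs in cons(U, 2); the equation U = cons(U, 2) has no finite solution.

FAIL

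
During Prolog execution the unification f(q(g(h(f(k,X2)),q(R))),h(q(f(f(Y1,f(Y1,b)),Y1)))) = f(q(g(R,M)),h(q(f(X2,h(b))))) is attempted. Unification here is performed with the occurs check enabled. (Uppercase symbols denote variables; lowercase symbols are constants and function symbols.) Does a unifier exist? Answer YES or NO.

YES

Decompose f/2: q(g(h(f(k,X2)),q(R))) = q(g(R,M)),  h(q(f(f(Y1,f(Y1,b)),Y1))) = h(q(f(X2,h(b)))).
Decompose q/1: g(h(f(k,X2)),q(R)) = g(R,M).
Decompose g/2: h(f(k,X2)) = R,  q(R) = M.
Bind R := h(f(k,X2)); substituting into the one remaining equation that mentions R gives: q(h(f(k,X2))) = M.
Bind M := q(h(f(k,X2))); no other remaining equation mentions M.
Decompose h/1: q(f(f(Y1,f(Y1,b)),Y1)) = q(f(X2,h(b))).
Decompose q/1: f(f(Y1,f(Y1,b)),Y1) = f(X2,h(b)).
Decompose f/2: f(Y1,f(Y1,b)) = X2,  Y1 = h(b).
Bind X2 := f(Y1,f(Y1,b)); no other remaining equation mentions X2. Substituting into the earlier bindings gives R := h(f(k,f(Y1,f(Y1,b)))), M := q(h(f(k,f(Y1,f(Y1,b))))).
Bind Y1 := h(b). Substituting into the earlier bindings gives R := h(f(k,f(h(b),f(h(b),b)))), M := q(h(f(k,f(h(b),f(h(b),b))))), X2 := f(h(b),f(h(b),b)).
No equations remain and no clash or occurs-check failure arose, so a unifier exists.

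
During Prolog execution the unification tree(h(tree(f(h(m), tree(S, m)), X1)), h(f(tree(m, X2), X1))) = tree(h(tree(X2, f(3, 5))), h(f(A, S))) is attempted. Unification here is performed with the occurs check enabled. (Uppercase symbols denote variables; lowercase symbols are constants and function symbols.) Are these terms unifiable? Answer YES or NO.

Decompose tree/2: h(tree(f(h(m), tree(S, m)), X1)) = h(tree(X2, f(3, 5))),  h(f(tree(m, X2), X1)) = h(f(A, S)).
Decompose h/1: tree(f(h(m), tree(S, m)), X1) = tree(X2, f(3, 5)).
Decompose tree/2: f(h(m), tree(S, m)) = X2,  X1 = f(3, 5).
Bind X2 := f(h(m), tree(S, m)); substituting into the one remaining equation that mentions X2 gives: h(f(tree(m, f(h(m), tree(S, m))), X1)) = h(f(A, S)).
Bind X1 := f(3, 5); substituting into the remaining equation gives: h(f(tree(m, f(h(m), tree(S, m))), f(3, 5))) = h(f(A, S)).
Decompose h/1: f(tree(m, f(h(m), tree(S, m))), f(3, 5)) = f(A, S).
Decompose f/2: tree(m, f(h(m), tree(S, m))) = A,  f(3, 5) = S.
Bind A := tree(m, f(h(m), tree(S, m))); no other remaining equation mentions A.
Bind S := f(3, 5). Substituting into the earlier bindings gives X2 := f(h(m), tree(f(3, 5), m)), A := tree(m, f(h(m), tree(f(3, 5), m))).
No equations remain and no clash or occurs-check failure arose, so a unifier exists.

YES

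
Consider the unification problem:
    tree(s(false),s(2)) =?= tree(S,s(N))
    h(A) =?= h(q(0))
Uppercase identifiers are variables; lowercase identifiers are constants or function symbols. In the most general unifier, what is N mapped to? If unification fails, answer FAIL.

2

Decompose tree/2: s(false) =?= S,  s(2) =?= s(N).
Bind S := s(false); no other remaining equation mentions S.
Decompose s/1: 2 =?= N.
Bind N := 2; no other remaining equation mentions N.
Decompose h/1: A =?= q(0).
Bind A := q(0).
MGU = { S -> s(false), N -> 2, A -> q(0) }, so N -> 2.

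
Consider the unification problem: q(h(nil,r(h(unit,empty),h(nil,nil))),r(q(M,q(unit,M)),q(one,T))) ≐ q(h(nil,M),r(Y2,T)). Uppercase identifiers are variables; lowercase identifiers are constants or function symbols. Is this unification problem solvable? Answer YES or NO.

Decompose q/2: h(nil,r(h(unit,empty),h(nil,nil))) ≐ h(nil,M),  r(q(M,q(unit,M)),q(one,T)) ≐ r(Y2,T).
Decompose h/2: nil ≐ nil,  r(h(unit,empty),h(nil,nil)) ≐ M.
Delete trivial equation nil ≐ nil.
Bind M := r(h(unit,empty),h(nil,nil)); substituting into the remaining equation gives: r(q(r(h(unit,empty),h(nil,nil)),q(unit,r(h(unit,empty),h(nil,nil)))),q(one,T)) ≐ r(Y2,T).
Decompose r/2: q(r(h(unit,empty),h(nil,nil)),q(unit,r(h(unit,empty),h(nil,nil)))) ≐ Y2,  q(one,T) ≐ T.
Bind Y2 := q(r(h(unit,empty),h(nil,nil)),q(unit,r(h(unit,empty),h(nil,nil)))); no other remaining equation mentions Y2.
Occurs check fails: T occurs in q(one,T); the equation T ≐ q(one,T) has no finite solution.

NO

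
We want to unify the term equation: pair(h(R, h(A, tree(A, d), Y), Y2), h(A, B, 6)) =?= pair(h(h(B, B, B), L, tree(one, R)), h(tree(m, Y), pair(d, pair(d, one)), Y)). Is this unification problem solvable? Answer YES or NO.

YES

Decompose pair/2: h(R, h(A, tree(A, d), Y), Y2) =?= h(h(B, B, B), L, tree(one, R)),  h(A, B, 6) =?= h(tree(m, Y), pair(d, pair(d, one)), Y).
Decompose h/3: R =?= h(B, B, B),  h(A, tree(A, d), Y) =?= L,  Y2 =?= tree(one, R).
Bind R := h(B, B, B); substituting into the one remaining equation that mentions R gives: Y2 =?= tree(one, h(B, B, B)).
Bind L := h(A, tree(A, d), Y); no other remaining equation mentions L.
Bind Y2 := tree(one, h(B, B, B)); no other remaining equation mentions Y2.
Decompose h/3: A =?= tree(m, Y),  B =?= pair(d, pair(d, one)),  6 =?= Y.
Bind A := tree(m, Y); no other remaining equation mentions A. Substituting into the earlier binding gives L := h(tree(m, Y), tree(tree(m, Y), d), Y).
Bind B := pair(d, pair(d, one)); no other remaining equation mentions B. Substituting into the earlier bindings gives R := h(pair(d, pair(d, one)), pair(d, pair(d, one)), pair(d, pair(d, one))), Y2 := tree(one, h(pair(d, pair(d, one)), pair(d, pair(d, one)), pair(d, pair(d, one)))).
Bind Y := 6. Substituting into the earlier bindings gives L := h(tree(m, 6), tree(tree(m, 6), d), 6), A := tree(m, 6).
No equations remain and no clash or occurs-check failure arose, so a unifier exists.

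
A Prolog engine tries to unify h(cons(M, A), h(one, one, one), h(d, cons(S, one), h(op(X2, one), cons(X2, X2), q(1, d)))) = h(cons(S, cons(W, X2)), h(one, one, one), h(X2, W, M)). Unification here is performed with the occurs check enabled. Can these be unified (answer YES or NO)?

Decompose h/3: cons(M, A) = cons(S, cons(W, X2)),  h(one, one, one) = h(one, one, one),  h(d, cons(S, one), h(op(X2, one), cons(X2, X2), q(1, d))) = h(X2, W, M).
Decompose cons/2: M = S,  A = cons(W, X2).
Bind M := S; substituting into the one remaining equation that mentions M gives: h(d, cons(S, one), h(op(X2, one), cons(X2, X2), q(1, d))) = h(X2, W, S).
Bind A := cons(W, X2); no other remaining equation mentions A.
Delete trivial equation h(one, one, one) = h(one, one, one).
Decompose h/3: d = X2,  cons(S, one) = W,  h(op(X2, one), cons(X2, X2), q(1, d)) = S.
Bind X2 := d; substituting into the one remaining equation that mentions X2 gives: h(op(d, one), cons(d, d), q(1, d)) = S. Substituting into the earlier binding gives A := cons(W, d).
Bind W := cons(S, one); no other remaining equation mentions W. Substituting into the earlier binding gives A := cons(cons(S, one), d).
Bind S := h(op(d, one), cons(d, d), q(1, d)). Substituting into the earlier bindings gives M := h(op(d, one), cons(d, d), q(1, d)), A := cons(cons(h(op(d, one), cons(d, d), q(1, d)), one), d), W := cons(h(op(d, one), cons(d, d), q(1, d)), one).
No equations remain and no clash or occurs-check failure arose, so a unifier exists.

YES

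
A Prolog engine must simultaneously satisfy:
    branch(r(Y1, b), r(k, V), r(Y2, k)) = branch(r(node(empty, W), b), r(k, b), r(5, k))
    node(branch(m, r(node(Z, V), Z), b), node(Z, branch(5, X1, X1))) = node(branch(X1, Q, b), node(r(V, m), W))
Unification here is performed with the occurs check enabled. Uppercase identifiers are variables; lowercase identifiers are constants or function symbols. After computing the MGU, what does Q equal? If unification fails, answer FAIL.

r(node(r(b, m), b), r(b, m))

Decompose branch/3: r(Y1, b) = r(node(empty, W), b),  r(k, V) = r(k, b),  r(Y2, k) = r(5, k).
Decompose r/2: Y1 = node(empty, W),  b = b.
Bind Y1 := node(empty, W); no other remaining equation mentions Y1.
Delete trivial equation b = b.
Decompose r/2: k = k,  V = b.
Delete trivial equation k = k.
Bind V := b; substituting into the one remaining equation that mentions V gives: node(branch(m, r(node(Z, b), Z), b), node(Z, branch(5, X1, X1))) = node(branch(X1, Q, b), node(r(b, m), W)).
Decompose r/2: Y2 = 5,  k = k.
Bind Y2 := 5; no other remaining equation mentions Y2.
Delete trivial equation k = k.
Decompose node/2: branch(m, r(node(Z, b), Z), b) = branch(X1, Q, b),  node(Z, branch(5, X1, X1)) = node(r(b, m), W).
Decompose branch/3: m = X1,  r(node(Z, b), Z) = Q,  b = b.
Bind X1 := m; substituting into the one remaining equation that mentions X1 gives: node(Z, branch(5, m, m)) = node(r(b, m), W).
Bind Q := r(node(Z, b), Z); no other remaining equation mentions Q.
Delete trivial equation b = b.
Decompose node/2: Z = r(b, m),  branch(5, m, m) = W.
Bind Z := r(b, m); no other remaining equation mentions Z. Substituting into the earlier binding gives Q := r(node(r(b, m), b), r(b, m)).
Bind W := branch(5, m, m). Substituting into the earlier binding gives Y1 := node(empty, branch(5, m, m)).
MGU = { Y1 -> node(empty, branch(5, m, m)), V -> b, Y2 -> 5, X1 -> m, Q -> r(node(r(b, m), b), r(b, m)), Z -> r(b, m), W -> branch(5, m, m) }, so Q -> r(node(r(b, m), b), r(b, m)).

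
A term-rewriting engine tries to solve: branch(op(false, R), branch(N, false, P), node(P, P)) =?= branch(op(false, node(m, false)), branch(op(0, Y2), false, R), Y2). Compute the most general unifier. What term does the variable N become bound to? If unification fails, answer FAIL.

op(0, node(node(m, false), node(m, false)))

Decompose branch/3: op(false, R) =?= op(false, node(m, false)),  branch(N, false, P) =?= branch(op(0, Y2), false, R),  node(P, P) =?= Y2.
Decompose op/2: false =?= false,  R =?= node(m, false).
Delete trivial equation false =?= false.
Bind R := node(m, false); substituting into the one remaining equation that mentions R gives: branch(N, false, P) =?= branch(op(0, Y2), false, node(m, false)).
Decompose branch/3: N =?= op(0, Y2),  false =?= false,  P =?= node(m, false).
Bind N := op(0, Y2); no other remaining equation mentions N.
Delete trivial equation false =?= false.
Bind P := node(m, false); substituting into the remaining equation gives: node(node(m, false), node(m, false)) =?= Y2.
Bind Y2 := node(node(m, false), node(m, false)). Substituting into the earlier binding gives N := op(0, node(node(m, false), node(m, false))).
MGU = { R -> node(m, false), N -> op(0, node(node(m, false), node(m, false))), P -> node(m, false), Y2 -> node(node(m, false), node(m, false)) }, so N -> op(0, node(node(m, false), node(m, false))).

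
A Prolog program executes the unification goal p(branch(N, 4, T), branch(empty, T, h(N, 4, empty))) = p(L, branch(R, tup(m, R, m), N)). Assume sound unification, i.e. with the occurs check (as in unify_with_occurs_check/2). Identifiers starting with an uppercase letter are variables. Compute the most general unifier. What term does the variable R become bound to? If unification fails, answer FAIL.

FAIL

Decompose p/2: branch(N, 4, T) = L,  branch(empty, T, h(N, 4, empty)) = branch(R, tup(m, R, m), N).
Bind L := branch(N, 4, T); no other remaining equation mentions L.
Decompose branch/3: empty = R,  T = tup(m, R, m),  h(N, 4, empty) = N.
Bind R := empty; substituting into the one remaining equation that mentions R gives: T = tup(m, empty, m).
Bind T := tup(m, empty, m); no other remaining equation mentions T. Substituting into the earlier binding gives L := branch(N, 4, tup(m, empty, m)).
Occurs check fails: N occurs in h(N, 4, empty); the equation N = h(N, 4, empty) has no finite solution.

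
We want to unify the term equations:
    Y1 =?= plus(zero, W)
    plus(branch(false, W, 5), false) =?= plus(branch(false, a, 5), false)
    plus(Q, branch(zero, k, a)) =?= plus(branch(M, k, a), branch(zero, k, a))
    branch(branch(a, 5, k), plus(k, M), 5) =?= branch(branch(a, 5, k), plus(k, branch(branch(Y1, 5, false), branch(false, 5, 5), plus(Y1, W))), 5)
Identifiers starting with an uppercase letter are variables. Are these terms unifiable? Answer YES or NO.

Bind Y1 := plus(zero, W); substituting into the one remaining equation that mentions Y1 gives: branch(branch(a, 5, k), plus(k, M), 5) =?= branch(branch(a, 5, k), plus(k, branch(branch(plus(zero, W), 5, false), branch(false, 5, 5), plus(plus(zero, W), W))), 5).
Decompose plus/2: branch(false, W, 5) =?= branch(false, a, 5),  false =?= false.
Decompose branch/3: false =?= false,  W =?= a,  5 =?= 5.
Delete trivial equation false =?= false.
Bind W := a; substituting into the one remaining equation that mentions W gives: branch(branch(a, 5, k), plus(k, M), 5) =?= branch(branch(a, 5, k), plus(k, branch(branch(plus(zero, a), 5, false), branch(false, 5, 5), plus(plus(zero, a), a))), 5). Substituting into the earlier binding gives Y1 := plus(zero, a).
Delete trivial equation 5 =?= 5.
Delete trivial equation false =?= false.
Decompose plus/2: Q =?= branch(M, k, a),  branch(zero, k, a) =?= branch(zero, k, a).
Bind Q := branch(M, k, a); no other remaining equation mentions Q.
Delete trivial equation branch(zero, k, a) =?= branch(zero, k, a).
Decompose branch/3: branch(a, 5, k) =?= branch(a, 5, k),  plus(k, M) =?= plus(k, branch(branch(plus(zero, a), 5, false), branch(false, 5, 5), plus(plus(zero, a), a))),  5 =?= 5.
Delete trivial equation branch(a, 5, k) =?= branch(a, 5, k).
Decompose plus/2: k =?= k,  M =?= branch(branch(plus(zero, a), 5, false), branch(false, 5, 5), plus(plus(zero, a), a)).
Delete trivial equation k =?= k.
Bind M := branch(branch(plus(zero, a), 5, false), branch(false, 5, 5), plus(plus(zero, a), a)); no other remaining equation mentions M. Substituting into the earlier binding gives Q := branch(branch(branch(plus(zero, a), 5, false), branch(false, 5, 5), plus(plus(zero, a), a)), k, a).
Delete trivial equation 5 =?= 5.
No equations remain and no clash or occurs-check failure arose, so a unifier exists.

YES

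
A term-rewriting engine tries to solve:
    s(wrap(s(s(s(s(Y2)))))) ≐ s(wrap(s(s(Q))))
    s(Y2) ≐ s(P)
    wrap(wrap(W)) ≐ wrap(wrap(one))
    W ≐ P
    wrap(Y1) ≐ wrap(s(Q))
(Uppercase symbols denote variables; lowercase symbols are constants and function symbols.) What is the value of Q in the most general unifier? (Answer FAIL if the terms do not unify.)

Decompose s/1: wrap(s(s(s(s(Y2))))) ≐ wrap(s(s(Q))).
Decompose wrap/1: s(s(s(s(Y2)))) ≐ s(s(Q)).
Decompose s/1: s(s(s(Y2))) ≐ s(Q).
Decompose s/1: s(s(Y2)) ≐ Q.
Bind Q := s(s(Y2)); substituting into the one remaining equation that mentions Q gives: wrap(Y1) ≐ wrap(s(s(s(Y2)))).
Decompose s/1: Y2 ≐ P.
Bind Y2 := P; substituting into the one remaining equation that mentions Y2 gives: wrap(Y1) ≐ wrap(s(s(s(P)))). Substituting into the earlier binding gives Q := s(s(P)).
Decompose wrap/1: wrap(W) ≐ wrap(one).
Decompose wrap/1: W ≐ one.
Bind W := one; substituting into the one remaining equation that mentions W gives: one ≐ P.
Bind P := one; substituting into the remaining equation gives: wrap(Y1) ≐ wrap(s(s(s(one)))). Substituting into the earlier bindings gives Q := s(s(one)), Y2 := one.
Decompose wrap/1: Y1 ≐ s(s(s(one))).
Bind Y1 := s(s(s(one))).
MGU = { Q := s(s(one)), Y2 := one, W := one, P := one, Y1 := s(s(s(one))) }, so Q := s(s(one)).

s(s(one))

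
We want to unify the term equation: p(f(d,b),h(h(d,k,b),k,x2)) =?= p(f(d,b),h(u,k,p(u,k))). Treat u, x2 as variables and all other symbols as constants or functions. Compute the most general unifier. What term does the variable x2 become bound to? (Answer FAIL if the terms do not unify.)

Decompose p/2: f(d,b) =?= f(d,b),  h(h(d,k,b),k,x2) =?= h(u,k,p(u,k)).
Delete trivial equation f(d,b) =?= f(d,b).
Decompose h/3: h(d,k,b) =?= u,  k =?= k,  x2 =?= p(u,k).
Bind u := h(d,k,b); substituting into the one remaining equation that mentions u gives: x2 =?= p(h(d,k,b),k).
Delete trivial equation k =?= k.
Bind x2 := p(h(d,k,b),k).
MGU = { u := h(d,k,b), x2 := p(h(d,k,b),k) }, so x2 := p(h(d,k,b),k).

p(h(d,k,b),k)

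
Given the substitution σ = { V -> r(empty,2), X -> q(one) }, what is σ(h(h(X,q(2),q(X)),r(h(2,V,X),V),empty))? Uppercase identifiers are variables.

h(h(q(one),q(2),q(q(one))),r(h(2,r(empty,2),q(one)),r(empty,2)),empty)

Replace each occurrence of V with r(empty,2).
Replace each occurrence of X with q(one).
Result: h(h(q(one),q(2),q(q(one))),r(h(2,r(empty,2),q(one)),r(empty,2)),empty).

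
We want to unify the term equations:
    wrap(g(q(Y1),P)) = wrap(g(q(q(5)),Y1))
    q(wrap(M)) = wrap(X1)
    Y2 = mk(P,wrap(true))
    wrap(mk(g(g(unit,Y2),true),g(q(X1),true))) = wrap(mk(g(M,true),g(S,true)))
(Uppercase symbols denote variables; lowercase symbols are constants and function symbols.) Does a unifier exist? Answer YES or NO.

NO

Decompose wrap/1: g(q(Y1),P) = g(q(q(5)),Y1).
Decompose g/2: q(Y1) = q(q(5)),  P = Y1.
Decompose q/1: Y1 = q(5).
Bind Y1 := q(5); substituting into the one remaining equation that mentions Y1 gives: P = q(5).
Bind P := q(5); substituting into the one remaining equation that mentions P gives: Y2 = mk(q(5),wrap(true)).
Clash: head symbols differ (q/1 vs wrap/1); no unifier exists.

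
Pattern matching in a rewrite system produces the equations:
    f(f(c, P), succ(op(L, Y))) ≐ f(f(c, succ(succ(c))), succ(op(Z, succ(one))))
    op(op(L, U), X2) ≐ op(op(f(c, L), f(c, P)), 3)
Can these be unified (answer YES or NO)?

Decompose f/2: f(c, P) ≐ f(c, succ(succ(c))),  succ(op(L, Y)) ≐ succ(op(Z, succ(one))).
Decompose f/2: c ≐ c,  P ≐ succ(succ(c)).
Delete trivial equation c ≐ c.
Bind P := succ(succ(c)); substituting into the one remaining equation that mentions P gives: op(op(L, U), X2) ≐ op(op(f(c, L), f(c, succ(succ(c)))), 3).
Decompose succ/1: op(L, Y) ≐ op(Z, succ(one)).
Decompose op/2: L ≐ Z,  Y ≐ succ(one).
Bind L := Z; substituting into the one remaining equation that mentions L gives: op(op(Z, U), X2) ≐ op(op(f(c, Z), f(c, succ(succ(c)))), 3).
Bind Y := succ(one); no other remaining equation mentions Y.
Decompose op/2: op(Z, U) ≐ op(f(c, Z), f(c, succ(succ(c)))),  X2 ≐ 3.
Decompose op/2: Z ≐ f(c, Z),  U ≐ f(c, succ(succ(c))).
Occurs check fails: Z occurs in f(c, Z); the equation Z ≐ f(c, Z) has no finite solution.

NO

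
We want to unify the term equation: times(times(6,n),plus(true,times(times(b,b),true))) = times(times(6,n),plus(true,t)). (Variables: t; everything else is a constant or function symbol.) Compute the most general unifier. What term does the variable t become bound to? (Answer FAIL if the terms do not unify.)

Decompose times/2: times(6,n) = times(6,n),  plus(true,times(times(b,b),true)) = plus(true,t).
Delete trivial equation times(6,n) = times(6,n).
Decompose plus/2: true = true,  times(times(b,b),true) = t.
Delete trivial equation true = true.
Bind t := times(times(b,b),true).
MGU = { t := times(times(b,b),true) }, so t := times(times(b,b),true).

times(times(b,b),true)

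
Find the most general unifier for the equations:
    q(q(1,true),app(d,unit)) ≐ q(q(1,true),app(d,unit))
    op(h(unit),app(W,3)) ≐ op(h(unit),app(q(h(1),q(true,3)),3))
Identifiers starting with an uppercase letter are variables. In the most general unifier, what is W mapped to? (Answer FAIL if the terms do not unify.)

q(h(1),q(true,3))

Delete trivial equation q(q(1,true),app(d,unit)) ≐ q(q(1,true),app(d,unit)).
Decompose op/2: h(unit) ≐ h(unit),  app(W,3) ≐ app(q(h(1),q(true,3)),3).
Delete trivial equation h(unit) ≐ h(unit).
Decompose app/2: W ≐ q(h(1),q(true,3)),  3 ≐ 3.
Bind W := q(h(1),q(true,3)); no other remaining equation mentions W.
Delete trivial equation 3 ≐ 3.
MGU = { W -> q(h(1),q(true,3)) }, so W -> q(h(1),q(true,3)).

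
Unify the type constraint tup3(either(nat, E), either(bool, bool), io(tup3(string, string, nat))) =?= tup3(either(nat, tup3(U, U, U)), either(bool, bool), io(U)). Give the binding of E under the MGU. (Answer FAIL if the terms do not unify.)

Decompose tup3/3: either(nat, E) =?= either(nat, tup3(U, U, U)),  either(bool, bool) =?= either(bool, bool),  io(tup3(string, string, nat)) =?= io(U).
Decompose either/2: nat =?= nat,  E =?= tup3(U, U, U).
Delete trivial equation nat =?= nat.
Bind E := tup3(U, U, U); no other remaining equation mentions E.
Delete trivial equation either(bool, bool) =?= either(bool, bool).
Decompose io/1: tup3(string, string, nat) =?= U.
Bind U := tup3(string, string, nat). Substituting into the earlier binding gives E := tup3(tup3(string, string, nat), tup3(string, string, nat), tup3(string, string, nat)).
MGU = { E := tup3(tup3(string, string, nat), tup3(string, string, nat), tup3(string, string, nat)), U := tup3(string, string, nat) }, so E := tup3(tup3(string, string, nat), tup3(string, string, nat), tup3(string, string, nat)).

tup3(tup3(string, string, nat), tup3(string, string, nat), tup3(string, string, nat))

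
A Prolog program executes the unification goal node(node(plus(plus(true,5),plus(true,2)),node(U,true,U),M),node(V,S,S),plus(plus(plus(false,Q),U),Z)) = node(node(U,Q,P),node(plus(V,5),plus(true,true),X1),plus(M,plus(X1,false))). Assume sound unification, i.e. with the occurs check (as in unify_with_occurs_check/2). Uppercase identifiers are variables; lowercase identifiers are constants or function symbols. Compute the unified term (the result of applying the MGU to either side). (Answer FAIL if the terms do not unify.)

Decompose node/3: node(plus(plus(true,5),plus(true,2)),node(U,true,U),M) = node(U,Q,P),  node(V,S,S) = node(plus(V,5),plus(true,true),X1),  plus(plus(plus(false,Q),U),Z) = plus(M,plus(X1,false)).
Decompose node/3: plus(plus(true,5),plus(true,2)) = U,  node(U,true,U) = Q,  M = P.
Bind U := plus(plus(true,5),plus(true,2)); substituting into the 2 remaining equations that mention U gives: node(plus(plus(true,5),plus(true,2)),true,plus(plus(true,5),plus(true,2))) = Q,  plus(plus(plus(false,Q),plus(plus(true,5),plus(true,2))),Z) = plus(M,plus(X1,false)).
Bind Q := node(plus(plus(true,5),plus(true,2)),true,plus(plus(true,5),plus(true,2))); substituting into the one remaining equation that mentions Q gives: plus(plus(plus(false,node(plus(plus(true,5),plus(true,2)),true,plus(plus(true,5),plus(true,2)))),plus(plus(true,5),plus(true,2))),Z) = plus(M,plus(X1,false)).
Bind M := P; substituting into the one remaining equation that mentions M gives: plus(plus(plus(false,node(plus(plus(true,5),plus(true,2)),true,plus(plus(true,5),plus(true,2)))),plus(plus(true,5),plus(true,2))),Z) = plus(P,plus(X1,false)).
Decompose node/3: V = plus(V,5),  S = plus(true,true),  S = X1.
Occurs check fails: V occurs in plus(V,5); the equation V = plus(V,5) has no finite solution.

FAIL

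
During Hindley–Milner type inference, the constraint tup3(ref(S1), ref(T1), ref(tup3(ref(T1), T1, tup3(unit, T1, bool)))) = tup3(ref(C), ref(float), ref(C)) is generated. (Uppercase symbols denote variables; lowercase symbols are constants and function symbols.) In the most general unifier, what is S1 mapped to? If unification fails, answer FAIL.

Decompose tup3/3: ref(S1) = ref(C),  ref(T1) = ref(float),  ref(tup3(ref(T1), T1, tup3(unit, T1, bool))) = ref(C).
Decompose ref/1: S1 = C.
Bind S1 := C; no other remaining equation mentions S1.
Decompose ref/1: T1 = float.
Bind T1 := float; substituting into the remaining equation gives: ref(tup3(ref(float), float, tup3(unit, float, bool))) = ref(C).
Decompose ref/1: tup3(ref(float), float, tup3(unit, float, bool)) = C.
Bind C := tup3(ref(float), float, tup3(unit, float, bool)). Substituting into the earlier binding gives S1 := tup3(ref(float), float, tup3(unit, float, bool)).
MGU = { S1 -> tup3(ref(float), float, tup3(unit, float, bool)), T1 -> float, C -> tup3(ref(float), float, tup3(unit, float, bool)) }, so S1 -> tup3(ref(float), float, tup3(unit, float, bool)).

tup3(ref(float), float, tup3(unit, float, bool))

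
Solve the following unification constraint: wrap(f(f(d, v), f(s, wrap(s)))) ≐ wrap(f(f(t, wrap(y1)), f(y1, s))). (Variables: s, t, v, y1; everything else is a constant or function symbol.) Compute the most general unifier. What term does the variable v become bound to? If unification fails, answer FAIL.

FAIL

Decompose wrap/1: f(f(d, v), f(s, wrap(s))) ≐ f(f(t, wrap(y1)), f(y1, s)).
Decompose f/2: f(d, v) ≐ f(t, wrap(y1)),  f(s, wrap(s)) ≐ f(y1, s).
Decompose f/2: d ≐ t,  v ≐ wrap(y1).
Bind t := d; no other remaining equation mentions t.
Bind v := wrap(y1); no other remaining equation mentions v.
Decompose f/2: s ≐ y1,  wrap(s) ≐ s.
Bind s := y1; substituting into the remaining equation gives: wrap(y1) ≐ y1.
Occurs check fails: y1 occurs in wrap(y1); the equation y1 ≐ wrap(y1) has no finite solution.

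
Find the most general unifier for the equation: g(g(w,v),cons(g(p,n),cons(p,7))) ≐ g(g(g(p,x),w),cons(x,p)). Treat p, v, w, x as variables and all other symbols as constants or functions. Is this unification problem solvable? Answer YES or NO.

Decompose g/2: g(w,v) ≐ g(g(p,x),w),  cons(g(p,n),cons(p,7)) ≐ cons(x,p).
Decompose g/2: w ≐ g(p,x),  v ≐ w.
Bind w := g(p,x); substituting into the one remaining equation that mentions w gives: v ≐ g(p,x).
Bind v := g(p,x); no other remaining equation mentions v.
Decompose cons/2: g(p,n) ≐ x,  cons(p,7) ≐ p.
Bind x := g(p,n); no other remaining equation mentions x. Substituting into the earlier bindings gives w := g(p,g(p,n)), v := g(p,g(p,n)).
Occurs check fails: p occurs in cons(p,7); the equation p ≐ cons(p,7) has no finite solution.

NO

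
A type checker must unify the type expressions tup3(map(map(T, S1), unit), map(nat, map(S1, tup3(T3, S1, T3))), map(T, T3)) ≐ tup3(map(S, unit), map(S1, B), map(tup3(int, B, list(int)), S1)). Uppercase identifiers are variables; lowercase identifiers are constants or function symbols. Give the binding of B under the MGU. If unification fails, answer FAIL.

Decompose tup3/3: map(map(T, S1), unit) ≐ map(S, unit),  map(nat, map(S1, tup3(T3, S1, T3))) ≐ map(S1, B),  map(T, T3) ≐ map(tup3(int, B, list(int)), S1).
Decompose map/2: map(T, S1) ≐ S,  unit ≐ unit.
Bind S := map(T, S1); no other remaining equation mentions S.
Delete trivial equation unit ≐ unit.
Decompose map/2: nat ≐ S1,  map(S1, tup3(T3, S1, T3)) ≐ B.
Bind S1 := nat; substituting into the remaining equations gives: map(nat, tup3(T3, nat, T3)) ≐ B,  map(T, T3) ≐ map(tup3(int, B, list(int)), nat). Substituting into the earlier binding gives S := map(T, nat).
Bind B := map(nat, tup3(T3, nat, T3)); substituting into the remaining equation gives: map(T, T3) ≐ map(tup3(int, map(nat, tup3(T3, nat, T3)), list(int)), nat).
Decompose map/2: T ≐ tup3(int, map(nat, tup3(T3, nat, T3)), list(int)),  T3 ≐ nat.
Bind T := tup3(int, map(nat, tup3(T3, nat, T3)), list(int)); no other remaining equation mentions T. Substituting into the earlier binding gives S := map(tup3(int, map(nat, tup3(T3, nat, T3)), list(int)), nat).
Bind T3 := nat. Substituting into the earlier bindings gives S := map(tup3(int, map(nat, tup3(nat, nat, nat)), list(int)), nat), B := map(nat, tup3(nat, nat, nat)), T := tup3(int, map(nat, tup3(nat, nat, nat)), list(int)).
MGU = { S := map(tup3(int, map(nat, tup3(nat, nat, nat)), list(int)), nat), S1 := nat, B := map(nat, tup3(nat, nat, nat)), T := tup3(int, map(nat, tup3(nat, nat, nat)), list(int)), T3 := nat }, so B := map(nat, tup3(nat, nat, nat)).

map(nat, tup3(nat, nat, nat))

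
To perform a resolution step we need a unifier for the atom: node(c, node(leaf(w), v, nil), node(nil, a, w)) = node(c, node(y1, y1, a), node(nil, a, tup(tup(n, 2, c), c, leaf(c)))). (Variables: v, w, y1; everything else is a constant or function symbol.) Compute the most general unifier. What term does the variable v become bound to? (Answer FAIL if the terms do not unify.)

Decompose node/3: c = c,  node(leaf(w), v, nil) = node(y1, y1, a),  node(nil, a, w) = node(nil, a, tup(tup(n, 2, c), c, leaf(c))).
Delete trivial equation c = c.
Decompose node/3: leaf(w) = y1,  v = y1,  nil = a.
Bind y1 := leaf(w); substituting into the one remaining equation that mentions y1 gives: v = leaf(w).
Bind v := leaf(w); no other remaining equation mentions v.
Clash: constants nil and a differ; no unifier exists.

FAIL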